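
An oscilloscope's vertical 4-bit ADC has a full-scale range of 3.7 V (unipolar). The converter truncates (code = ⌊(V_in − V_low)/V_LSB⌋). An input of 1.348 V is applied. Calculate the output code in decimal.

With 16 levels over 3.7 V, one step is 231.250 mV.
Input sits at 5.829 steps above V_low.
Floor → code 5.

code 5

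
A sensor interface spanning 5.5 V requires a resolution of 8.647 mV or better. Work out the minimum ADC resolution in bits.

Number of steps required ≥ 5.5 V / 8.647 mV = 636.06.
Need 2^N ≥ 636.06; 2^9 = 512, 2^10 = 1024.
Minimum N = 10.

10 bits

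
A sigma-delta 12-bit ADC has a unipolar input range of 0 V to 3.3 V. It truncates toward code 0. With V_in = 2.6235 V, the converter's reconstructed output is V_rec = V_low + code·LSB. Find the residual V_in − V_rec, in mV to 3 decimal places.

Step size: 3.3 V ÷ 2^12 = 0.806 mV.
(V_in − V_low)/LSB = (2.6235 − 0)/0.000805664 = 3256.3200 → code 3256 (floor).
Code 3256 maps back to 0 + 3256×0.000805664 V = 2.6232422 V.
Error = 2.6235 − 2.6232422 = 0.000257813 V = 0.258 mV.

0.258 mV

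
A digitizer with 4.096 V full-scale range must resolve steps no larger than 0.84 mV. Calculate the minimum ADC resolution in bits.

13 bits

Number of steps required ≥ 4.096 V / 0.84 mV = 4876.19.
Need 2^N ≥ 4876.19; 2^12 = 4096, 2^13 = 8192.
Minimum N = 13.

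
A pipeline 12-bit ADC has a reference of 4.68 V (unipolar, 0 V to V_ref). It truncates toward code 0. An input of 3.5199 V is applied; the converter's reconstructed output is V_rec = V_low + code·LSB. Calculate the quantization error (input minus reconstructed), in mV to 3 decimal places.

Step size: 4.68 V ÷ 2^12 = 1.143 mV.
Scaled input = 3080.6646 LSBs, so code = 3080.
Code 3080 maps back to 0 + 3080×0.00114258 V = 3.5191406 V.
Error = 3.5199 − 3.5191406 = 0.000759375 V = 0.759 mV.

0.759 mV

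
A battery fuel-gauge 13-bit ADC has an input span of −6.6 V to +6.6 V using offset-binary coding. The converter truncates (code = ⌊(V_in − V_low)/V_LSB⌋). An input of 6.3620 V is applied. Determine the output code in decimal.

LSB = 13.2 V / 8192 = 1.611 mV.
(6.3620 − (−6.6)) / 0.00161133 = 8044.296 LSBs.
Floor → code 8044.

code 8044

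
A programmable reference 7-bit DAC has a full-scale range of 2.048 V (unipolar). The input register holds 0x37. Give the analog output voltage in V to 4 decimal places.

0.8800 V

LSB = 2.048 V / 2^7 = 16.000 mV.
Code 0x37 = 55 decimal.
V_out = 0 + 55 × 0.016 V = 0.88 V.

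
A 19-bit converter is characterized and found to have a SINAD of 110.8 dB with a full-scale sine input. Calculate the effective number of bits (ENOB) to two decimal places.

18.11 bits

ENOB = (SINAD − 1.76) / 6.02 = (110.8 − 1.76)/6.02 = 18.113.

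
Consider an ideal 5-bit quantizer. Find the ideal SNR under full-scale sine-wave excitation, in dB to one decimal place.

31.9 dB

SNR ≈ 6.02·N + 1.76 dB = 6.02·5 + 1.76 = 31.86 dB.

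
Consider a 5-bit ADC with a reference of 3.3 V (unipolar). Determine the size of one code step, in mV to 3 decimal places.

103.125 mV

Full-scale span = 3.3 V.
LSB = 3.3 / 2^5 = 3.3 / 32 = 0.103125 V = 103.125 mV.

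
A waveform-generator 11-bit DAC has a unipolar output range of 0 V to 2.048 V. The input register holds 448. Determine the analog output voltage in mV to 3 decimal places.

448.000 mV

LSB = 2.048 V / 2^11 = 1.000 mV.
V_out = 0 + 448 × 0.001 V = 0.448 V.
= 448.000 mV.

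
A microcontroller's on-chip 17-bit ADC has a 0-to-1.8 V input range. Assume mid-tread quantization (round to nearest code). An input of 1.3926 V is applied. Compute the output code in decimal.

code 101406

With 131072 levels over 1.8 V, one step is 13.73 µV.
Input sits at 101406.037 steps above V_low.
Round → code 101406.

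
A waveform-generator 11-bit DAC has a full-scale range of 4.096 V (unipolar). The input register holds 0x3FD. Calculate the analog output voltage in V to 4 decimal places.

LSB = 4.096 V / 2^11 = 2.000 mV.
Code 0x3FD = 1021 decimal.
V_out = 0 + 1021 × 0.002 V = 2.042 V.

2.0420 V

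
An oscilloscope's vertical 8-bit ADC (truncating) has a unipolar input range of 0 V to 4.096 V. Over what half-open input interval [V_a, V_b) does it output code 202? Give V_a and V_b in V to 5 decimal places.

[3.23200 V, 3.24800 V)

LSB = 4.096/2^8 = 16.000 mV.
V_a = V_low + 202·LSB = 3.232 V; V_b = V_low + 203·LSB = 3.248 V.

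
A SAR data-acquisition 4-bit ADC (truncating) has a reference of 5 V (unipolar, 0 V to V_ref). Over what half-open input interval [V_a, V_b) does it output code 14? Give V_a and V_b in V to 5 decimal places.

[4.37500 V, 4.68750 V)

LSB = 5/2^4 = 312.500 mV.
V_a = V_low + 14·LSB = 4.375 V; V_b = V_low + 15·LSB = 4.6875 V.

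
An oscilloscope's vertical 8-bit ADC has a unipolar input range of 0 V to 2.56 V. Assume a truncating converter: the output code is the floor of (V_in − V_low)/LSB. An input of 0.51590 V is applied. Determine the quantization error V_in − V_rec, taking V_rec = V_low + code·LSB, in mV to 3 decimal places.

One LSB is 2.56 V / 256 = 10.000 mV.
(0.51590 − 0)/0.01 = 51.5900; ⌊·⌋ gives code 51.
Reconstructed: 0.51 V.
V_in − V_rec = 0.0059 V = 5.900 mV.

5.900 mV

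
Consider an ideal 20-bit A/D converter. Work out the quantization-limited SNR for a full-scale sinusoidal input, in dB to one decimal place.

122.2 dB

SNR ≈ 6.02·N + 1.76 dB = 6.02·20 + 1.76 = 122.16 dB.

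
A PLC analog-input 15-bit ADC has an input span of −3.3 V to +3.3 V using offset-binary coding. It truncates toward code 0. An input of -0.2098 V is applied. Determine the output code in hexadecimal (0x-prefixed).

With 32768 levels over 6.6 V, one step is 201.42 µV.
(-0.2098 − (−3.3)) / 0.000201416 = 15342.375 LSBs.
Floor → code 15342.
In hexadecimal (0x-prefixed): 0x3BEE.

code 0x3BEE (decimal 15342)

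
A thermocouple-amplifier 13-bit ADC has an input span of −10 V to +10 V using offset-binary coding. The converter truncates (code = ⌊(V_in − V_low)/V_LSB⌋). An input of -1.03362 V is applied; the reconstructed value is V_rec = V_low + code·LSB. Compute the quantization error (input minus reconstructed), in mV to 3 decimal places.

1.536 mV

LSB = 20/2^13 = 2.441 mV.
(-1.03362 − (−10))/0.00244141 = 3672.6292; ⌊·⌋ gives code 3672.
Code 3672 maps back to (−10) + 3672×0.00244141 V = -1.0351562 V.
Error = -1.03362 − (−1.0351562) = 0.00153625 V = 1.536 mV.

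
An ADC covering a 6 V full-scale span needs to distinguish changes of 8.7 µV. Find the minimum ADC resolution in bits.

20 bits

Number of steps required ≥ 6 V / 8.7 µV = 689655.17.
Need 2^N ≥ 689655.17; 2^19 = 524288, 2^20 = 1048576.
Minimum N = 20.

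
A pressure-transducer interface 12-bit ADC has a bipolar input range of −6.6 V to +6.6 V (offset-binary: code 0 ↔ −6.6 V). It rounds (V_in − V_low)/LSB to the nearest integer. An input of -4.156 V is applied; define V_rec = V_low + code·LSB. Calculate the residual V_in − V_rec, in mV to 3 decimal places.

1.227 mV

One LSB is 13.2 V / 4096 = 3.223 mV.
Scaled input = 758.3806 LSBs, so code = 758.
Code 758 maps back to (−6.6) + 758×0.00322266 V = -4.1572266 V.
Error = -4.156 − (−4.1572266) = 0.00122656 V = 1.227 mV.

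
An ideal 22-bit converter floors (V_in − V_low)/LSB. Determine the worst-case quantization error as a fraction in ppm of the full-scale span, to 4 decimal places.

0.2384 ppm

Truncating → worst-case error = 1 LSB = V_FS/2^22, so 1e+06/4194304 = 0.238419 ppm of full scale.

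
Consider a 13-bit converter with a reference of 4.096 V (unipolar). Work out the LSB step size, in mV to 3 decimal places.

Full-scale span = 4.096 V.
LSB = 4.096 / 2^13 = 4.096 / 8192 = 0.0005 V = 0.500 mV.

0.500 mV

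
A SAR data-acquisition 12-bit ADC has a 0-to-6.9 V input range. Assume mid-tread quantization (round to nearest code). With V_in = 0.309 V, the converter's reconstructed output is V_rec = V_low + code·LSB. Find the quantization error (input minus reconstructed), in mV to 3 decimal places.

LSB = 6.9/2^12 = 1.685 mV.
(V_in − V_low)/LSB = (0.309 − 0)/0.00168457 = 183.4296 → code 183 (round).
Code 183 maps back to 0 + 183×0.00168457 V = 0.30827637 V.
Error = 0.309 − 0.30827637 = 0.000723633 V = 0.724 mV.

0.724 mV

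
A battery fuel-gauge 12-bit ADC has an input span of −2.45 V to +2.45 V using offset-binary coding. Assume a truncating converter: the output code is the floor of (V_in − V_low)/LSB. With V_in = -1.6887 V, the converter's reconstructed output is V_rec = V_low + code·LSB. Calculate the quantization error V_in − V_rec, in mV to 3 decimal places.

Step size: 4.9 V ÷ 2^12 = 1.196 mV.
Scaled input = 636.3847 LSBs, so code = 636.
Code 636 maps back to (−2.45) + 636×0.00119629 V = -1.6891602 V.
Error = -1.6887 − (−1.6891602) = 0.000460156 V = 0.460 mV.

0.460 mV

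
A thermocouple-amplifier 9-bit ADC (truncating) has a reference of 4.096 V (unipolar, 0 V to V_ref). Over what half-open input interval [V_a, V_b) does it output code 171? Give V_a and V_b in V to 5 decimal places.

LSB = 4.096/2^9 = 8.000 mV.
V_a = V_low + 171·LSB = 1.368 V; V_b = V_low + 172·LSB = 1.376 V.

[1.36800 V, 1.37600 V)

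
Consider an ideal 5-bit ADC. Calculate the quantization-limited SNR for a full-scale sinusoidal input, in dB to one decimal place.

SNR ≈ 6.02·N + 1.76 dB = 6.02·5 + 1.76 = 31.86 dB.

31.9 dB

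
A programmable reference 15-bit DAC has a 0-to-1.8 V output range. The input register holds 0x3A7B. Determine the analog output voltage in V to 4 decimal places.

LSB = 1.8 V / 2^15 = 54.93 µV.
Code 0x3A7B = 14971 decimal.
V_out = 0 + 14971 × 5.49316e-05 V = 0.822382 V.

0.8224 V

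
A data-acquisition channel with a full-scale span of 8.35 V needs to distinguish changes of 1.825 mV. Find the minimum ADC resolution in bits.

13 bits

Number of steps required ≥ 8.35 V / 1.825 mV = 4575.34.
Need 2^N ≥ 4575.34; 2^12 = 4096, 2^13 = 8192.
Minimum N = 13.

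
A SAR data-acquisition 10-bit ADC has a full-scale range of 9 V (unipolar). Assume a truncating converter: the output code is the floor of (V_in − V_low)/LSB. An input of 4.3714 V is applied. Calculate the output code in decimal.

With 1024 levels over 9 V, one step is 8.789 mV.
Input sits at 497.368 steps above V_low.
So the output code is 497.

code 497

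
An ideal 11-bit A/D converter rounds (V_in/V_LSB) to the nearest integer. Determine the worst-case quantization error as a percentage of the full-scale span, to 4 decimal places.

Rounding → worst-case error = ½ LSB = V_FS/2^12, so 100/4096 = 0.0244141 % of full scale.

0.0244 %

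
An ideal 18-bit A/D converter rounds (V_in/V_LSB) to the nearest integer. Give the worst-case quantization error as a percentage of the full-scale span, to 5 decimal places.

0.00019 %

Rounding → worst-case error = ½ LSB = V_FS/2^19, so 100/524288 = 0.000190735 % of full scale.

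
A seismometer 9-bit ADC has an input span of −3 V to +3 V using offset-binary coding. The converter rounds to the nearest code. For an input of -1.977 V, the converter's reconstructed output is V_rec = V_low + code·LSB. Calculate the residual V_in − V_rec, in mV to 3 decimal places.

One LSB is 6 V / 512 = 11.719 mV.
Scaled input = 87.2960 LSBs, so code = 87.
Reconstructed: -1.9804688 V.
Error = -1.977 − (−1.9804688) = 0.00346875 V = 3.469 mV.

3.469 mV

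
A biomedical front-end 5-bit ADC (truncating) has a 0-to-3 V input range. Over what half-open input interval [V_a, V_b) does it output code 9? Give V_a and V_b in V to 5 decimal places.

[0.84375 V, 0.93750 V)

LSB = 3/2^5 = 93.750 mV.
V_a = V_low + 9·LSB = 0.84375 V; V_b = V_low + 10·LSB = 0.9375 V.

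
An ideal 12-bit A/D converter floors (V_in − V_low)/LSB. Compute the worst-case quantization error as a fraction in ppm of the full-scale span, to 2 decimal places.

244.14 ppm

Truncating → worst-case error = 1 LSB = V_FS/2^12, so 1e+06/4096 = 244.141 ppm of full scale.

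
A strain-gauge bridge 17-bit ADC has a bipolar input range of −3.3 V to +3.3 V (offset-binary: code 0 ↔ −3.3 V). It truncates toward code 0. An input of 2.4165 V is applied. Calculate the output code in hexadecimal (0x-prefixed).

code 0x1BB76 (decimal 113526)

With 131072 levels over 6.6 V, one step is 50.35 µV.
(2.4165 − (−3.3)) / 5.0354e-05 = 113526.225 LSBs.
Floor → code 113526.
In hexadecimal (0x-prefixed): 0x1BB76.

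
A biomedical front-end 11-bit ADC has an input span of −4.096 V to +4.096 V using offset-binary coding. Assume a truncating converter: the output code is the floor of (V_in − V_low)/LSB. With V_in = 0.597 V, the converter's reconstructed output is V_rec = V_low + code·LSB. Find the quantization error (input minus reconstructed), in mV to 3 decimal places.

One LSB is 8.192 V / 2048 = 4.000 mV.
(0.597 − (−4.096))/0.004 = 1173.2500; ⌊·⌋ gives code 1173.
V_rec = (−4.096) + 1173·0.004 = 0.596 V.
Error = 0.597 − 0.596 = 0.001 V = 1.000 mV.

1.000 mV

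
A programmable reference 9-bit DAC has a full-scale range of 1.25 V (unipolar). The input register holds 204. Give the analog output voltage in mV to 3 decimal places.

LSB = 1.25 V / 2^9 = 2.441 mV.
V_out = 0 + 204 × 0.00244141 V = 0.498047 V.
= 498.047 mV.

498.047 mV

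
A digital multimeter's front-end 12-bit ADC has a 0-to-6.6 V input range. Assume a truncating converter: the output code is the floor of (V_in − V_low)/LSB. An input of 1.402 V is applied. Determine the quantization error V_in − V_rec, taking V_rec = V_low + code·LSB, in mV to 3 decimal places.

0.145 mV

Step size: 6.6 V ÷ 2^12 = 1.611 mV.
(V_in − V_low)/LSB = (1.402 − 0)/0.00161133 = 870.0897 → code 870 (floor).
Code 870 maps back to 0 + 870×0.00161133 V = 1.4018555 V.
Error = 1.402 − 1.4018555 = 0.000144531 V = 0.145 mV.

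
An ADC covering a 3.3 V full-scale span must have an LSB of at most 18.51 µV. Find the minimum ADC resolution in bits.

18 bits

Number of steps required ≥ 3.3 V / 18.51 µV = 178282.01.
Need 2^N ≥ 178282.01; 2^17 = 131072, 2^18 = 262144.
Minimum N = 18.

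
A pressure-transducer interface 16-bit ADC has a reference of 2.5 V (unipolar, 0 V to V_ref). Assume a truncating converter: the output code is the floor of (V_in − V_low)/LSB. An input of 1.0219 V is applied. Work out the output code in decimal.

With 65536 levels over 2.5 V, one step is 38.15 µV.
(V_in − V_low)/LSB = (1.0219 − 0) / 3.8147e-05 = 26788.495.
Floor → code 26788.

code 26788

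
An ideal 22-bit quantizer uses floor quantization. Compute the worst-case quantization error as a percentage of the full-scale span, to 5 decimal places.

0.00002 %

Truncating → worst-case error = 1 LSB = V_FS/2^22, so 100/4194304 = 2.38419e-05 % of full scale.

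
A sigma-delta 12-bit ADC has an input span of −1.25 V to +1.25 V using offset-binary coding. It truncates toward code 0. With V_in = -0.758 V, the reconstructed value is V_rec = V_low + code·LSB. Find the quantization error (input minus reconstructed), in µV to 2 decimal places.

LSB = 2.5/2^12 = 0.610 mV.
(-0.758 − (−1.25))/0.000610352 = 806.0928; ⌊·⌋ gives code 806.
Code 806 maps back to (−1.25) + 806×0.000610352 V = -0.75805664 V.
V_in − V_rec = 5.66406e-05 V = 56.64 µV.

56.64 µV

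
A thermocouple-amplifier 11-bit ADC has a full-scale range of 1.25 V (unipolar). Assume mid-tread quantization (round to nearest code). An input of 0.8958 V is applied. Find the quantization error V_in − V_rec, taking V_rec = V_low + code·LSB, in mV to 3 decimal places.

-0.196 mV

One LSB is 1.25 V / 2048 = 0.610 mV.
(0.8958 − 0)/0.000610352 = 1467.6787; round gives code 1468.
Code 1468 maps back to 0 + 1468×0.000610352 V = 0.89599609 V.
V_in − V_rec = -0.000196094 V = -0.196 mV.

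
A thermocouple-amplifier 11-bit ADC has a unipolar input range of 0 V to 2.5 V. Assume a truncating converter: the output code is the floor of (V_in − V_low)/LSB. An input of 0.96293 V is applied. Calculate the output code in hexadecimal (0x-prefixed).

code 0x314 (decimal 788)

Full-scale span = 2.5 V; LSB = 2.5/2^11 = 1.221 mV.
(0.96293 − 0) / 0.0012207 = 788.832 LSBs.
So the output code is 788.
In hexadecimal (0x-prefixed): 0x314.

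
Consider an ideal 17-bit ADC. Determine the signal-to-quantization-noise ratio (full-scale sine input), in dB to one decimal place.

104.1 dB

SNR ≈ 6.02·N + 1.76 dB = 6.02·17 + 1.76 = 104.10 dB.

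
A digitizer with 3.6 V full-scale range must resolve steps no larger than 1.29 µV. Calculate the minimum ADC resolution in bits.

22 bits

Number of steps required ≥ 3.6 V / 1.29 µV = 2790697.67.
Need 2^N ≥ 2790697.67; 2^21 = 2097152, 2^22 = 4194304.
Minimum N = 22.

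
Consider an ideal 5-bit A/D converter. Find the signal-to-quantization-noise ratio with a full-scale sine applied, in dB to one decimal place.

SNR ≈ 6.02·N + 1.76 dB = 6.02·5 + 1.76 = 31.86 dB.

31.9 dB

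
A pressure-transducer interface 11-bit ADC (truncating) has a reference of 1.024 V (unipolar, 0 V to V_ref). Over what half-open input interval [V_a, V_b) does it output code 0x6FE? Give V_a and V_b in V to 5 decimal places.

LSB = 1.024/2^11 = 0.500 mV.
Code 0x6FE = 1790 decimal.
V_a = V_low + 1790·LSB = 0.895 V; V_b = V_low + 1791·LSB = 0.8955 V.

[0.89500 V, 0.89550 V)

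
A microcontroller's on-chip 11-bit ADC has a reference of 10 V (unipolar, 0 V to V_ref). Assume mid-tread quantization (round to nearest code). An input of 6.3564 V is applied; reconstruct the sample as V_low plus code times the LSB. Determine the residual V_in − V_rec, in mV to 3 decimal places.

Step size: 10 V ÷ 2^11 = 4.883 mV.
(6.3564 − 0)/0.00488281 = 1301.7907; round gives code 1302.
V_rec = 0 + 1302·0.00488281 = 6.3574219 V.
V_in − V_rec = -0.00102187 V = -1.022 mV.

-1.022 mV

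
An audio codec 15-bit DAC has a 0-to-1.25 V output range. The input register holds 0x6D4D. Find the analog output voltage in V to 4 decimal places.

1.0674 V

LSB = 1.25 V / 2^15 = 38.15 µV.
Code 0x6D4D = 27981 decimal.
V_out = 0 + 27981 × 3.8147e-05 V = 1.06739 V.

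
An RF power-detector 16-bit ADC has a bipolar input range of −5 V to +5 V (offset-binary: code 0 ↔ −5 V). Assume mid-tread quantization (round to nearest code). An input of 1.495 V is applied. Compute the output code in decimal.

code 42566

Full-scale span = 10 V; LSB = 10/2^16 = 152.59 µV.
(1.495 − (−5)) / 0.000152588 = 42565.632 LSBs.
Round → code 42566.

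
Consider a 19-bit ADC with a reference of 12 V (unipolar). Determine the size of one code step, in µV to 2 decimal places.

22.89 µV

Full-scale span = 12 V.
LSB = 12 / 2^19 = 12 / 524288 = 2.28882e-05 V = 22.89 µV.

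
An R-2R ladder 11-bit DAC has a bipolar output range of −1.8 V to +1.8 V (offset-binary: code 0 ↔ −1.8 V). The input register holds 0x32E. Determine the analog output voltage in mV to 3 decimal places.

-369.141 mV

LSB = 3.6 V / 2^11 = 1.758 mV.
Code 0x32E = 814 decimal.
V_out = (−1.8) + 814 × 0.00175781 V = -0.369141 V.
= -369.141 mV.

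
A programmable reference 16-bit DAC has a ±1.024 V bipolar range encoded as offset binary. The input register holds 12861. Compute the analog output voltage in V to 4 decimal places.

LSB = 2.048 V / 2^16 = 31.25 µV.
V_out = (−1.024) + 12861 × 3.125e-05 V = -0.622094 V.

-0.6221 V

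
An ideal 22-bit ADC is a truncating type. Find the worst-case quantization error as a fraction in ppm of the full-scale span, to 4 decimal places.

0.2384 ppm

Truncating → worst-case error = 1 LSB = V_FS/2^22, so 1e+06/4194304 = 0.238419 ppm of full scale.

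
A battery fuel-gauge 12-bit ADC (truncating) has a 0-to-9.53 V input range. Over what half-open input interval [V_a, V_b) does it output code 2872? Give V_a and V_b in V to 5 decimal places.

[6.68217 V, 6.68449 V)

LSB = 9.53/2^12 = 2.327 mV.
V_a = V_low + 2872·LSB = 6.68217 V; V_b = V_low + 2873·LSB = 6.68449 V.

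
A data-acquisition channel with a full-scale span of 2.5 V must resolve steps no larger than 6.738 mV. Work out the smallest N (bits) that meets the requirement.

Number of steps required ≥ 2.5 V / 6.738 mV = 371.03.
Need 2^N ≥ 371.03; 2^8 = 256, 2^9 = 512.
Minimum N = 9.

9 bits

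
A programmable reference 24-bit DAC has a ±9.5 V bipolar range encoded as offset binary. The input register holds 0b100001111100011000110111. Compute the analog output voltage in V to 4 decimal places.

LSB = 19 V / 2^24 = 1.13 µV.
Code 0b100001111100011000110111 = 8898103 decimal.
V_out = (−9.5) + 8898103 × 1.13249e-06 V = 0.576997 V.

0.5770 V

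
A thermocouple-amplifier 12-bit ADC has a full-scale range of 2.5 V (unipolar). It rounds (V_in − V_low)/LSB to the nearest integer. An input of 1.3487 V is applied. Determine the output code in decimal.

With 4096 levels over 2.5 V, one step is 0.610 mV.
Input sits at 2209.710 steps above V_low.
Round → code 2210.

code 2210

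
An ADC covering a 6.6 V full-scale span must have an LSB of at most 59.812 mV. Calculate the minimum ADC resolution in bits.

7 bits

Number of steps required ≥ 6.6 V / 59.812 mV = 110.35.
Need 2^N ≥ 110.35; 2^6 = 64, 2^7 = 128.
Minimum N = 7.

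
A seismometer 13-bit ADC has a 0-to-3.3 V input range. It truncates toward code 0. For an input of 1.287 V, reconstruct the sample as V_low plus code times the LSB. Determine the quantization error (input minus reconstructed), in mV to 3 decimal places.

0.354 mV

One LSB is 3.3 V / 8192 = 402.83 µV.
(V_in − V_low)/LSB = (1.287 − 0)/0.000402832 = 3194.8800 → code 3194 (floor).
V_rec = 0 + 3194·0.000402832 = 1.2866455 V.
Difference: 0.000354492 V → 0.354 mV.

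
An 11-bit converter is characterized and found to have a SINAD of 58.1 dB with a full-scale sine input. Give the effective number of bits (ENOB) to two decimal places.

9.36 bits

ENOB = (SINAD − 1.76) / 6.02 = (58.1 − 1.76)/6.02 = 9.359.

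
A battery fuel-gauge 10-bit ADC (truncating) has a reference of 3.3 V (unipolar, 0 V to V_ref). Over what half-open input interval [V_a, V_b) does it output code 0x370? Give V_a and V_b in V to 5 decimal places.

[2.83594 V, 2.83916 V)

LSB = 3.3/2^10 = 3.223 mV.
Code 0x370 = 880 decimal.
V_a = V_low + 880·LSB = 2.83594 V; V_b = V_low + 881·LSB = 2.83916 V.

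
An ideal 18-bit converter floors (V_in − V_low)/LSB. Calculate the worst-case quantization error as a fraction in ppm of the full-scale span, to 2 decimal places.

Truncating → worst-case error = 1 LSB = V_FS/2^18, so 1e+06/262144 = 3.8147 ppm of full scale.

3.81 ppm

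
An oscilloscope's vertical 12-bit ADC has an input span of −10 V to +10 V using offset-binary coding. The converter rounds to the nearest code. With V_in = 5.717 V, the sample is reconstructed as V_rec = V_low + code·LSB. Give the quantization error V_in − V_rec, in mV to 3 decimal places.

LSB = 20/2^12 = 4.883 mV.
(5.717 − (−10))/0.00488281 = 3218.8416; round gives code 3219.
V_rec = (−10) + 3219·0.00488281 = 5.7177734 V.
Error = 5.717 − 5.7177734 = -0.000773438 V = -0.773 mV.

-0.773 mV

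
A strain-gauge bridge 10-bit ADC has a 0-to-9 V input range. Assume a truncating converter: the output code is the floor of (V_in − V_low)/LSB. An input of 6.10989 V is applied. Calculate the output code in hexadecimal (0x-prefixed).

Full-scale span = 9 V; LSB = 9/2^10 = 8.789 mV.
(6.10989 − 0) / 0.00878906 = 695.170 LSBs.
⌊·⌋(695.170) = 695.
In hexadecimal (0x-prefixed): 0x2B7.

code 0x2B7 (decimal 695)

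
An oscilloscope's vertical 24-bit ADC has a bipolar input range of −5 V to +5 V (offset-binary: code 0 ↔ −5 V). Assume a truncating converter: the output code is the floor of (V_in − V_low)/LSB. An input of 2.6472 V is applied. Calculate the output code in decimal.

code 12829872

LSB = 10 V / 16777216 = 0.60 µV.
(V_in − V_low)/LSB = (2.6472 − (−5)) / 5.96046e-07 = 12829872.620.
⌊·⌋(12829872.620) = 12829872.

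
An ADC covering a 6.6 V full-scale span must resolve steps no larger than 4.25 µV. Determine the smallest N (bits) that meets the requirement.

21 bits

Number of steps required ≥ 6.6 V / 4.25 µV = 1552941.18.
Need 2^N ≥ 1552941.18; 2^20 = 1048576, 2^21 = 2097152.
Minimum N = 21.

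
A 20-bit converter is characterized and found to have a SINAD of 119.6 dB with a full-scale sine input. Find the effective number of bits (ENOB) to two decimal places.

19.57 bits

ENOB = (SINAD − 1.76) / 6.02 = (119.6 − 1.76)/6.02 = 19.575.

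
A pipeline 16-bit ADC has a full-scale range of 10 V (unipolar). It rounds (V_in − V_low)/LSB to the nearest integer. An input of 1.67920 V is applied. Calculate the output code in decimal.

code 11005

LSB = 10 V / 65536 = 152.59 µV.
(1.67920 − 0) / 0.000152588 = 11004.805 LSBs.
round(11004.805) = 11005.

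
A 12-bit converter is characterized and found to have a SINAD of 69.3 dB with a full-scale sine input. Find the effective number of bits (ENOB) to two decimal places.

ENOB = (SINAD − 1.76) / 6.02 = (69.3 − 1.76)/6.02 = 11.219.

11.22 bits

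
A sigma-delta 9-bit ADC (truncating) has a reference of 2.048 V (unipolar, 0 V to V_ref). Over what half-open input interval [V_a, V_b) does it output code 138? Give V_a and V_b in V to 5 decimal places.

LSB = 2.048/2^9 = 4.000 mV.
V_a = V_low + 138·LSB = 0.552 V; V_b = V_low + 139·LSB = 0.556 V.

[0.55200 V, 0.55600 V)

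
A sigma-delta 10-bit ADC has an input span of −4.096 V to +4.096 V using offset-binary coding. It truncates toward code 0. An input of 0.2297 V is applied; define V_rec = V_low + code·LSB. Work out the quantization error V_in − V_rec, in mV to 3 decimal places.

5.700 mV

One LSB is 8.192 V / 1024 = 8.000 mV.
(0.2297 − (−4.096))/0.008 = 540.7125; ⌊·⌋ gives code 540.
V_rec = (−4.096) + 540·0.008 = 0.224 V.
V_in − V_rec = 0.0057 V = 5.700 mV.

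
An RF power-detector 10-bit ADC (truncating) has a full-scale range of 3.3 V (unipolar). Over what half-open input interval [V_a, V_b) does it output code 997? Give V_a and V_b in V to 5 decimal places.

[3.21299 V, 3.21621 V)

LSB = 3.3/2^10 = 3.223 mV.
V_a = V_low + 997·LSB = 3.21299 V; V_b = V_low + 998·LSB = 3.21621 V.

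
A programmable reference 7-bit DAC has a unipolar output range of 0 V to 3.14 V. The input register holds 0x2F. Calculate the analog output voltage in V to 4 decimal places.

LSB = 3.14 V / 2^7 = 24.531 mV.
Code 0x2F = 47 decimal.
V_out = 0 + 47 × 0.0245313 V = 1.15297 V.

1.1530 V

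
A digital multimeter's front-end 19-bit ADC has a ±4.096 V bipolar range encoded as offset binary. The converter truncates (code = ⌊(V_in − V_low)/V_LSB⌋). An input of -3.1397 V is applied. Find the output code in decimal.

code 61203

With 524288 levels over 8.192 V, one step is 15.62 µV.
(-3.1397 − (−4.096)) / 1.5625e-05 = 61203.200 LSBs.
Floor → code 61203.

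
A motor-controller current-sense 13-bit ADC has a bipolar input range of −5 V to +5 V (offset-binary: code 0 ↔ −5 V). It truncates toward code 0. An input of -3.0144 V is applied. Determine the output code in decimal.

Full-scale span = 10 V; LSB = 10/2^13 = 1.221 mV.
(-3.0144 − (−5)) / 0.0012207 = 1626.604 LSBs.
⌊·⌋(1626.604) = 1626.

code 1626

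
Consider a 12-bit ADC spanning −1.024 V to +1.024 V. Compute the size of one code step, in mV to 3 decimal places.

Full-scale span = 2.048 V.
LSB = 2.048 / 2^12 = 2.048 / 4096 = 0.0005 V = 0.500 mV.

0.500 mV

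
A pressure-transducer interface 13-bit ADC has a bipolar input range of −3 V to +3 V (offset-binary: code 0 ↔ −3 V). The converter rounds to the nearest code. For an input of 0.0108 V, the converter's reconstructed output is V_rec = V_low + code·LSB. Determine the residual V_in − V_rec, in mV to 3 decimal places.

One LSB is 6 V / 8192 = 0.732 mV.
Scaled input = 4110.7456 LSBs, so code = 4111.
V_rec = (−3) + 4111·0.000732422 = 0.010986328 V.
Difference: -0.000186328 V → -0.186 mV.

-0.186 mV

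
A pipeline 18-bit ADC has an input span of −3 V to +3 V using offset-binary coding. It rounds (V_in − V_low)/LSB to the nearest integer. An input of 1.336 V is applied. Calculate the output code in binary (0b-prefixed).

code 0b101110010000000011 (decimal 189443)

Full-scale span = 6 V; LSB = 6/2^18 = 22.89 µV.
Input sits at 189442.731 steps above V_low.
Round → code 189443.
In binary (0b-prefixed): 0b101110010000000011.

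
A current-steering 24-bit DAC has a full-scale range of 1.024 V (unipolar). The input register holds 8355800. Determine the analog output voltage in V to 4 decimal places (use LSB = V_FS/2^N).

LSB = 1.024 V / 2^24 = 0.06 µV.
V_out = 0 + 8355800 × 6.10352e-08 V = 0.509998 V.

0.5100 V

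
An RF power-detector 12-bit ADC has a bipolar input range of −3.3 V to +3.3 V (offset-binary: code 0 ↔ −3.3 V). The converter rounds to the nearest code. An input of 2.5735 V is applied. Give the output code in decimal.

code 3645

Full-scale span = 6.6 V; LSB = 6.6/2^12 = 1.611 mV.
(V_in − V_low)/LSB = (2.5735 − (−3.3)) / 0.00161133 = 3645.130.
So the output code is 3645.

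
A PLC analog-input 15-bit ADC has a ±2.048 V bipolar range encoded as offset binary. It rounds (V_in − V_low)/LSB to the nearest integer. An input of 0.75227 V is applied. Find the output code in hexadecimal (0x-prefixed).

Full-scale span = 4.096 V; LSB = 4.096/2^15 = 125.00 µV.
Input sits at 22402.160 steps above V_low.
Round → code 22402.
In hexadecimal (0x-prefixed): 0x5782.

code 0x5782 (decimal 22402)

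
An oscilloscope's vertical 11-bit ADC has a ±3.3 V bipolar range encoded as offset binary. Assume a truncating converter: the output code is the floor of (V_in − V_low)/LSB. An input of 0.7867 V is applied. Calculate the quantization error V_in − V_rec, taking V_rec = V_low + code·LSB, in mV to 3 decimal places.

LSB = 6.6/2^11 = 3.223 mV.
Scaled input = 1268.1154 LSBs, so code = 1268.
Code 1268 maps back to (−3.3) + 1268×0.00322266 V = 0.78632813 V.
Difference: 0.000371875 V → 0.372 mV.

0.372 mV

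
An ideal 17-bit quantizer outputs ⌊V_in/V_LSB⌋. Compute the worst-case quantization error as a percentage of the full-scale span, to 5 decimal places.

0.00076 %

Truncating → worst-case error = 1 LSB = V_FS/2^17, so 100/131072 = 0.000762939 % of full scale.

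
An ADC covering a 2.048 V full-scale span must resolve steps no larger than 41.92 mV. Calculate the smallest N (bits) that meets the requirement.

Number of steps required ≥ 2.048 V / 41.92 mV = 48.85.
Need 2^N ≥ 48.85; 2^5 = 32, 2^6 = 64.
Minimum N = 6.

6 bits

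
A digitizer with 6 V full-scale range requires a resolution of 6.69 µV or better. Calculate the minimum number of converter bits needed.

20 bits

Number of steps required ≥ 6 V / 6.69 µV = 896860.99.
Need 2^N ≥ 896860.99; 2^19 = 524288, 2^20 = 1048576.
Minimum N = 20.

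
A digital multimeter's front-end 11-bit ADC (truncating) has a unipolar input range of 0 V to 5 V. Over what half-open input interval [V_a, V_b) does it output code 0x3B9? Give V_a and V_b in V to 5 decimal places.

LSB = 5/2^11 = 2.441 mV.
Code 0x3B9 = 953 decimal.
V_a = V_low + 953·LSB = 2.32666 V; V_b = V_low + 954·LSB = 2.3291 V.

[2.32666 V, 2.32910 V)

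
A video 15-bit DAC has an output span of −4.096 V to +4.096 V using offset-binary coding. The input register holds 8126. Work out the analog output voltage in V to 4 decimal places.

-2.0645 V

LSB = 8.192 V / 2^15 = 250.00 µV.
V_out = (−4.096) + 8126 × 0.00025 V = -2.0645 V.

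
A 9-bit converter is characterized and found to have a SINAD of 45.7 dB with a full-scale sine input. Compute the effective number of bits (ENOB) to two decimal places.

7.30 bits

ENOB = (SINAD − 1.76) / 6.02 = (45.7 − 1.76)/6.02 = 7.299.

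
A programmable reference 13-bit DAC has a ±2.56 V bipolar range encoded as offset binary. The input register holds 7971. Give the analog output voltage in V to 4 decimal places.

2.4219 V

LSB = 5.12 V / 2^13 = 0.625 mV.
V_out = (−2.56) + 7971 × 0.000625 V = 2.42188 V.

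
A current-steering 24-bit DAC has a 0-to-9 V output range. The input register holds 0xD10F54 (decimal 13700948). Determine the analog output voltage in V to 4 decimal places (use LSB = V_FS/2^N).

LSB = 9 V / 2^24 = 0.54 µV.
Code 0xD10F54 = 13700948 decimal.
V_out = 0 + 13700948 × 5.36442e-07 V = 7.34976 V.

7.3498 V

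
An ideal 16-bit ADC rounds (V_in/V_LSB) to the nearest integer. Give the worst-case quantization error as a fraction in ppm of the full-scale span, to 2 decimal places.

Rounding → worst-case error = ½ LSB = V_FS/2^17, so 1e+06/131072 = 7.62939 ppm of full scale.

7.63 ppm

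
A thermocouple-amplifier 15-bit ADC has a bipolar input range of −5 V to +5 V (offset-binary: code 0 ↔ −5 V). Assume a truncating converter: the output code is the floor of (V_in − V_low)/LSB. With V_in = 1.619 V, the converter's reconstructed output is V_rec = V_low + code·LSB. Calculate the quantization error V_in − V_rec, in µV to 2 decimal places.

One LSB is 10 V / 32768 = 305.18 µV.
Scaled input = 21689.1392 LSBs, so code = 21689.
V_rec = (−5) + 21689·0.000305176 = 1.6189575 V.
Error = 1.619 − 1.6189575 = 4.24805e-05 V = 42.48 µV.

42.48 µV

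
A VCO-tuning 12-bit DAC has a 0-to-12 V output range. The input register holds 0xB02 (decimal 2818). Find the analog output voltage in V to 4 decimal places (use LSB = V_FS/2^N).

LSB = 12 V / 2^12 = 2.930 mV.
Code 0xB02 = 2818 decimal.
V_out = 0 + 2818 × 0.00292969 V = 8.25586 V.

8.2559 V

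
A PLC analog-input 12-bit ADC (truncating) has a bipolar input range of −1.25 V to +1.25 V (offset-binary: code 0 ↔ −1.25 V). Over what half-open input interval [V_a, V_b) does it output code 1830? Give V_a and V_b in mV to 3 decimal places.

[-133.057 mV, -132.446 mV)

LSB = 2.5/2^12 = 0.610 mV.
V_a = V_low + 1830·LSB = -0.133057 V; V_b = V_low + 1831·LSB = -0.132446 V.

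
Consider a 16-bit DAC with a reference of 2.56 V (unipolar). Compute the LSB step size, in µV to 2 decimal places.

39.06 µV

Full-scale span = 2.56 V.
LSB = 2.56 / 2^16 = 2.56 / 65536 = 3.90625e-05 V = 39.06 µV.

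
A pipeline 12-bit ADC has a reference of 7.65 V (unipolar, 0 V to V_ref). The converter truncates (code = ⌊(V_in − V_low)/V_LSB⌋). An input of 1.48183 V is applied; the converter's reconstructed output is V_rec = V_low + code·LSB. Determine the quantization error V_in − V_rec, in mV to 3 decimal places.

One LSB is 7.65 V / 4096 = 1.868 mV.
(1.48183 − 0)/0.00186768 = 793.4086; ⌊·⌋ gives code 793.
Reconstructed: 1.4810669 V.
Difference: 0.000763105 V → 0.763 mV.

0.763 mV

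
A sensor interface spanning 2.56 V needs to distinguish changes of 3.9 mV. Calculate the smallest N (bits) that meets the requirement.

Number of steps required ≥ 2.56 V / 3.9 mV = 656.41.
Need 2^N ≥ 656.41; 2^9 = 512, 2^10 = 1024.
Minimum N = 10.

10 bits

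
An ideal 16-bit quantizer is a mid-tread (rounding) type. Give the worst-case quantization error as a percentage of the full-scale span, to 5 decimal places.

0.00076 %

Rounding → worst-case error = ½ LSB = V_FS/2^17, so 100/131072 = 0.000762939 % of full scale.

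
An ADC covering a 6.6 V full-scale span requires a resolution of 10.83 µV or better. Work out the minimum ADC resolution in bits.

20 bits

Number of steps required ≥ 6.6 V / 10.83 µV = 609418.28.
Need 2^N ≥ 609418.28; 2^19 = 524288, 2^20 = 1048576.
Minimum N = 20.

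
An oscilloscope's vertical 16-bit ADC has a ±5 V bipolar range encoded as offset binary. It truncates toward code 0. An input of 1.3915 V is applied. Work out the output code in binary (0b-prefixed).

Full-scale span = 10 V; LSB = 10/2^16 = 152.59 µV.
(1.3915 − (−5)) / 0.000152588 = 41887.334 LSBs.
Floor → code 41887.
In binary (0b-prefixed): 0b1010001110011111.

code 0b1010001110011111 (decimal 41887)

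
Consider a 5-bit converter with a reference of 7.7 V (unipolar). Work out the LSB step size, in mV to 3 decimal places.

240.625 mV

Full-scale span = 7.7 V.
LSB = 7.7 / 2^5 = 7.7 / 32 = 0.240625 V = 240.625 mV.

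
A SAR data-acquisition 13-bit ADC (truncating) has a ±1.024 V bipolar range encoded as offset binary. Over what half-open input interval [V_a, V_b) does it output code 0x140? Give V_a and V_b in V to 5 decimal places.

[-0.94400 V, -0.94375 V)

LSB = 2.048/2^13 = 250.00 µV.
Code 0x140 = 320 decimal.
V_a = V_low + 320·LSB = -0.944 V; V_b = V_low + 321·LSB = -0.94375 V.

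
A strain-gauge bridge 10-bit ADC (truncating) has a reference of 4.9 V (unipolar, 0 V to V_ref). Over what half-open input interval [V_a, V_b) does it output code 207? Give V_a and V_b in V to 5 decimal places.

LSB = 4.9/2^10 = 4.785 mV.
V_a = V_low + 207·LSB = 0.990527 V; V_b = V_low + 208·LSB = 0.995313 V.

[0.99053 V, 0.99531 V)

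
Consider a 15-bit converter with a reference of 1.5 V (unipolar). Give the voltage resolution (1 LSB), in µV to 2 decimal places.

Full-scale span = 1.5 V.
LSB = 1.5 / 2^15 = 1.5 / 32768 = 4.57764e-05 V = 45.78 µV.

45.78 µV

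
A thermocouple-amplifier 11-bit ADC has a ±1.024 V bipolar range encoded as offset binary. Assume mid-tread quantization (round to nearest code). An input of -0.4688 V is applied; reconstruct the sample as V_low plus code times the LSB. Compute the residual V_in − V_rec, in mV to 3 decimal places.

0.200 mV

One LSB is 2.048 V / 2048 = 1.000 mV.
(-0.4688 − (−1.024))/0.001 = 555.2000; round gives code 555.
Code 555 maps back to (−1.024) + 555×0.001 V = -0.469 V.
V_in − V_rec = 0.0002 V = 0.200 mV.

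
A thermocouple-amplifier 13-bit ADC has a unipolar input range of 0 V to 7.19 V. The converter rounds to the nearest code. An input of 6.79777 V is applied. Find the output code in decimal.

Full-scale span = 7.19 V; LSB = 7.19/2^13 = 0.878 mV.
(6.79777 − 0) / 0.000877686 = 7745.109 LSBs.
Round → code 7745.

code 7745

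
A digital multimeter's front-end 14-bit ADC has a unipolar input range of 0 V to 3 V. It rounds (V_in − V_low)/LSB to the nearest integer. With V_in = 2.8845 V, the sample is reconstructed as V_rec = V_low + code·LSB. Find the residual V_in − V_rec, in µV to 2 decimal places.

39.55 µV

One LSB is 3 V / 16384 = 183.11 µV.
(V_in − V_low)/LSB = (2.8845 − 0)/0.000183105 = 15753.2160 → code 15753 (round).
Reconstructed: 2.8844604 V.
Error = 2.8845 − 2.8844604 = 3.95508e-05 V = 39.55 µV.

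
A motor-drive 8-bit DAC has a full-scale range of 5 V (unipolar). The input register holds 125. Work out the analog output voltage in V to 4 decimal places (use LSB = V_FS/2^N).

LSB = 5 V / 2^8 = 19.531 mV.
V_out = 0 + 125 × 0.0195312 V = 2.44141 V.

2.4414 V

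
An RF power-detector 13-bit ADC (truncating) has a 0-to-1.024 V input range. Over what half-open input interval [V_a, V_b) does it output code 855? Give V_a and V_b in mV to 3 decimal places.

[106.875 mV, 107.000 mV)

LSB = 1.024/2^13 = 125.00 µV.
V_a = V_low + 855·LSB = 0.106875 V; V_b = V_low + 856·LSB = 0.107 V.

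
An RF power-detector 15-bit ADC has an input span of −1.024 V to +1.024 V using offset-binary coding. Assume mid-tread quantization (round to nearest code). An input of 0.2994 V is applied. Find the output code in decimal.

With 32768 levels over 2.048 V, one step is 62.50 µV.
Input sits at 21174.400 steps above V_low.
Round → code 21174.

code 21174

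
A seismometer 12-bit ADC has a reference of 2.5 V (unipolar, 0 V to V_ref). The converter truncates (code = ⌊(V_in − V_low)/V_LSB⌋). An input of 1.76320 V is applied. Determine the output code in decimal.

With 4096 levels over 2.5 V, one step is 0.610 mV.
(V_in − V_low)/LSB = (1.76320 − 0) / 0.000610352 = 2888.827.
Floor → code 2888.

code 2888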